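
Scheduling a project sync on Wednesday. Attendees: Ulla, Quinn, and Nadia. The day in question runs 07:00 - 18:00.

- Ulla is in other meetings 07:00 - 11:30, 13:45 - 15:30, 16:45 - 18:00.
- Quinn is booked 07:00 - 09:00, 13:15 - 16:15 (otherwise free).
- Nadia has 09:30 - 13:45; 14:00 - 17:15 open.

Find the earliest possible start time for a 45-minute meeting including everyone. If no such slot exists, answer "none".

Ulla free: 11:30-13:45, 15:30-16:45 (invert busy blocks within the working day).
Quinn free: 09:00-13:15, 16:15-18:00 (invert busy blocks within the working day).
Nadia free: 09:30-13:45, 14:00-17:15.
Ulla ∩ Quinn: 11:30-13:15, 16:15-16:45.
Ulla ∩ Quinn ∩ Nadia: 11:30-13:15, 16:15-16:45.
The first common window of at least 45 minutes is 11:30-13:15, so the earliest start is 11:30.

11:30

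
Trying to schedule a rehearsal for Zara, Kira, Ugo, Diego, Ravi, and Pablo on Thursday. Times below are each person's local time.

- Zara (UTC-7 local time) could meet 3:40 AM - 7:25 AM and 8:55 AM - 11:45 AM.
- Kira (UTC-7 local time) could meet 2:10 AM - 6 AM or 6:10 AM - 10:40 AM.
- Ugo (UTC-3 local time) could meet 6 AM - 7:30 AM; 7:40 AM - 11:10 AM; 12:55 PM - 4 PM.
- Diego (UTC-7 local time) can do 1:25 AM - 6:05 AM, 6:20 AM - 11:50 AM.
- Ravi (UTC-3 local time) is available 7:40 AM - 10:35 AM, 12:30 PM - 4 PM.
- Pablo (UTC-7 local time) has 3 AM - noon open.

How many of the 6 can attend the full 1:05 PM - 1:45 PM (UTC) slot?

Zara in UTC: 10:40-14:25, 15:55-18:45 (add 7h to convert from UTC-7).
Kira in UTC: 09:10-13:00, 13:10-17:40 (add 7h to convert from UTC-7).
Ugo in UTC: 09:00-10:30, 10:40-14:10, 15:55-19:00 (add 3h to convert from UTC-3).
Diego in UTC: 08:25-13:05, 13:20-18:50 (add 7h to convert from UTC-7).
Ravi in UTC: 10:40-13:35, 15:30-19:00 (add 3h to convert from UTC-3).
Pablo in UTC: 10:00-19:00 (add 7h to convert from UTC-7).
Zara, Ugo, and Pablo can make the full 13:05-13:45 slot — that's 3.

3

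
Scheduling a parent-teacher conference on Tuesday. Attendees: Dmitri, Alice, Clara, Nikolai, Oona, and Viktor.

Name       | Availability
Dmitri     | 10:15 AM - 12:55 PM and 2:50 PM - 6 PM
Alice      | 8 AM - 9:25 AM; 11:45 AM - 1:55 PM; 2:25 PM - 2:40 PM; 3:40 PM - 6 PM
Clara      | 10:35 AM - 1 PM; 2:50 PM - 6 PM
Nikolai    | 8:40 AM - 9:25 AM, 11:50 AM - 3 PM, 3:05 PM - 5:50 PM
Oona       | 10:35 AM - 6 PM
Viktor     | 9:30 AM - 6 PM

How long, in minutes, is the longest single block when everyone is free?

Dmitri ∩ Alice: 11:45-12:55, 15:40-18:00.
Dmitri ∩ Alice ∩ Clara: 11:45-12:55, 15:40-18:00.
Dmitri ∩ Alice ∩ Clara ∩ Nikolai: 11:50-12:55, 15:40-17:50.
Dmitri ∩ Alice ∩ Clara ∩ Nikolai ∩ Oona: 11:50-12:55, 15:40-17:50.
Dmitri ∩ Alice ∩ Clara ∩ Nikolai ∩ Oona ∩ Viktor: 11:50-12:55, 15:40-17:50.
The longest is 15:40-17:50 at 130 minutes.

130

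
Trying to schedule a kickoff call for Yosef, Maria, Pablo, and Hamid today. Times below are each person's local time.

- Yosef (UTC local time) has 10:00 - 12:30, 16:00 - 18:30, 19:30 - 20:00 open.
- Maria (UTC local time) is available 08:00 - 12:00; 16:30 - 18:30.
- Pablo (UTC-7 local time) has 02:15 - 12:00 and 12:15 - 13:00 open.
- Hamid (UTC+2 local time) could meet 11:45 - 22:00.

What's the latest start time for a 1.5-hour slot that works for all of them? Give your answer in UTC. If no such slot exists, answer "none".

17:00

Yosef in UTC: 10:00-12:30, 16:00-18:30, 19:30-20:00.
Maria in UTC: 08:00-12:00, 16:30-18:30.
Pablo in UTC: 09:15-19:00, 19:15-20:00 (add 7h to convert from UTC-7).
Hamid in UTC: 09:45-20:00 (subtract 2h to convert from UTC+2).
Yosef ∩ Maria: 10:00-12:00, 16:30-18:30.
Yosef ∩ Maria ∩ Pablo: 10:00-12:00, 16:30-18:30.
Yosef ∩ Maria ∩ Pablo ∩ Hamid: 10:00-12:00, 16:30-18:30.
The last common window of at least 90 minutes is 16:30-18:30; a 90-minute meeting can start as late as 17:00 and still end by 18:30.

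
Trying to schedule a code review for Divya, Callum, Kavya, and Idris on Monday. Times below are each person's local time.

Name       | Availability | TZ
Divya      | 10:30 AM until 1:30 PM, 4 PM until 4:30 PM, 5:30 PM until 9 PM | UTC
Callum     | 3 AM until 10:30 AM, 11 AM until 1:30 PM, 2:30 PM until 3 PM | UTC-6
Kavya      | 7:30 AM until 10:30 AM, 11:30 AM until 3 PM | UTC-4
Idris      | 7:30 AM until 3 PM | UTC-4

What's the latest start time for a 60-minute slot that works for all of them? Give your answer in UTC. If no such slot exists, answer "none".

18:00

Divya in UTC: 10:30-13:30, 16:00-16:30, 17:30-21:00.
Callum in UTC: 09:00-16:30, 17:00-19:30, 20:30-21:00 (add 6h to convert from UTC-6).
Kavya in UTC: 11:30-14:30, 15:30-19:00 (add 4h to convert from UTC-4).
Idris in UTC: 11:30-19:00 (add 4h to convert from UTC-4).
Divya ∩ Callum: 10:30-13:30, 16:00-16:30, 17:30-19:30, 20:30-21:00.
Divya ∩ Callum ∩ Kavya: 11:30-13:30, 16:00-16:30, 17:30-19:00.
Divya ∩ Callum ∩ Kavya ∩ Idris: 11:30-13:30, 16:00-16:30, 17:30-19:00.
The last common window of at least 60 minutes is 17:30-19:00; a 60-minute meeting can start as late as 18:00 and still end by 19:00.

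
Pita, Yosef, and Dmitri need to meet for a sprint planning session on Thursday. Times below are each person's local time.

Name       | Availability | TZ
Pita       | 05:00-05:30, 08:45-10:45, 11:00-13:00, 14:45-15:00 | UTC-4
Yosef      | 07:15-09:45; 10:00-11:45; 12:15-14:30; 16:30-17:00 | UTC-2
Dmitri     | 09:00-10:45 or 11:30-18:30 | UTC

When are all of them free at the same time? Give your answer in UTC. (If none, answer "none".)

Pita in UTC: 09:00-09:30, 12:45-14:45, 15:00-17:00, 18:45-19:00 (add 4h to convert from UTC-4).
Yosef in UTC: 09:15-11:45, 12:00-13:45, 14:15-16:30, 18:30-19:00 (add 2h to convert from UTC-2).
Dmitri in UTC: 09:00-10:45, 11:30-18:30.
Pita ∩ Yosef: 09:15-09:30, 12:45-13:45, 14:15-14:45, 15:00-16:30, 18:45-19:00.
Pita ∩ Yosef ∩ Dmitri: 09:15-09:30, 12:45-13:45, 14:15-14:45, 15:00-16:30.

09:15-09:30, 12:45-13:45, 14:15-14:45, 15:00-16:30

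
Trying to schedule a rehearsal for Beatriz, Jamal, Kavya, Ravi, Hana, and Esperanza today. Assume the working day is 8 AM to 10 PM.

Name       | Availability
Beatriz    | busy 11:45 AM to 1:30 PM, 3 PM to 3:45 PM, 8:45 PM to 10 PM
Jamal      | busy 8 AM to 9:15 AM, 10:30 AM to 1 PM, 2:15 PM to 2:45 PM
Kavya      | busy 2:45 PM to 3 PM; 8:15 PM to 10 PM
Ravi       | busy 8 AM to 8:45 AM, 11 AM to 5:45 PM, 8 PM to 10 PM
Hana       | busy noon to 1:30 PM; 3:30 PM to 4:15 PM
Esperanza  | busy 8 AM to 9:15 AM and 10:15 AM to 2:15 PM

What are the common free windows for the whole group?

09:15-10:15, 17:45-20:00

Beatriz free: 08:00-11:45, 13:30-15:00, 15:45-20:45 (invert busy blocks within the working day).
Jamal free: 09:15-10:30, 13:00-14:15, 14:45-22:00 (invert busy blocks within the working day).
Kavya free: 08:00-14:45, 15:00-20:15 (invert busy blocks within the working day).
Ravi free: 08:45-11:00, 17:45-20:00 (invert busy blocks within the working day).
Hana free: 08:00-12:00, 13:30-15:30, 16:15-22:00 (invert busy blocks within the working day).
Esperanza free: 09:15-10:15, 14:15-22:00 (invert busy blocks within the working day).
Beatriz ∩ Jamal: 09:15-10:30, 13:30-14:15, 14:45-15:00, 15:45-20:45.
Beatriz ∩ Jamal ∩ Kavya: 09:15-10:30, 13:30-14:15, 15:45-20:15.
Beatriz ∩ Jamal ∩ Kavya ∩ Ravi: 09:15-10:30, 17:45-20:00.
Beatriz ∩ Jamal ∩ Kavya ∩ Ravi ∩ Hana: 09:15-10:30, 17:45-20:00.
Beatriz ∩ Jamal ∩ Kavya ∩ Ravi ∩ Hana ∩ Esperanza: 09:15-10:15, 17:45-20:00.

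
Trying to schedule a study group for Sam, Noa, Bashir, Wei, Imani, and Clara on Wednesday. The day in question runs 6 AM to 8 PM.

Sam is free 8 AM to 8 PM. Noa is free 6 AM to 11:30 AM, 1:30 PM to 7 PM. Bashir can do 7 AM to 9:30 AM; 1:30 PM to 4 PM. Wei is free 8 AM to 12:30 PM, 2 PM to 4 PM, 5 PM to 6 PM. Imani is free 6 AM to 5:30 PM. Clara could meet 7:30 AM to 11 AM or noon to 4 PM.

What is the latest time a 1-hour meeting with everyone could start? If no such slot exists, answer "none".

15:00

Sam ∩ Noa: 08:00-11:30, 13:30-19:00.
Sam ∩ Noa ∩ Bashir: 08:00-09:30, 13:30-16:00.
Sam ∩ Noa ∩ Bashir ∩ Wei: 08:00-09:30, 14:00-16:00.
Sam ∩ Noa ∩ Bashir ∩ Wei ∩ Imani: 08:00-09:30, 14:00-16:00.
Sam ∩ Noa ∩ Bashir ∩ Wei ∩ Imani ∩ Clara: 08:00-09:30, 14:00-16:00.
The last common window of at least 60 minutes is 14:00-16:00; a 60-minute meeting can start as late as 15:00 and still end by 16:00.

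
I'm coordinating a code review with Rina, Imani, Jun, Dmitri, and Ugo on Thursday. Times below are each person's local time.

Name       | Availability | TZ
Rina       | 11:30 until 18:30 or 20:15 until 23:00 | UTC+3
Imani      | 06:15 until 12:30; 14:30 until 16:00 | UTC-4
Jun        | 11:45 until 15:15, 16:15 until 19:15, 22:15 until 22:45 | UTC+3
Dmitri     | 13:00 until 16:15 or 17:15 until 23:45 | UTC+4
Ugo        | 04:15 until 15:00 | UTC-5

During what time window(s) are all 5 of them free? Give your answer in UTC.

10:15-12:15, 13:15-15:30, 19:15-19:45

Rina in UTC: 08:30-15:30, 17:15-20:00 (subtract 3h to convert from UTC+3).
Imani in UTC: 10:15-16:30, 18:30-20:00 (add 4h to convert from UTC-4).
Jun in UTC: 08:45-12:15, 13:15-16:15, 19:15-19:45 (subtract 3h to convert from UTC+3).
Dmitri in UTC: 09:00-12:15, 13:15-19:45 (subtract 4h to convert from UTC+4).
Ugo in UTC: 09:15-20:00 (add 5h to convert from UTC-5).
Rina ∩ Imani: 10:15-15:30, 18:30-20:00.
Rina ∩ Imani ∩ Jun: 10:15-12:15, 13:15-15:30, 19:15-19:45.
Rina ∩ Imani ∩ Jun ∩ Dmitri: 10:15-12:15, 13:15-15:30, 19:15-19:45.
Rina ∩ Imani ∩ Jun ∩ Dmitri ∩ Ugo: 10:15-12:15, 13:15-15:30, 19:15-19:45.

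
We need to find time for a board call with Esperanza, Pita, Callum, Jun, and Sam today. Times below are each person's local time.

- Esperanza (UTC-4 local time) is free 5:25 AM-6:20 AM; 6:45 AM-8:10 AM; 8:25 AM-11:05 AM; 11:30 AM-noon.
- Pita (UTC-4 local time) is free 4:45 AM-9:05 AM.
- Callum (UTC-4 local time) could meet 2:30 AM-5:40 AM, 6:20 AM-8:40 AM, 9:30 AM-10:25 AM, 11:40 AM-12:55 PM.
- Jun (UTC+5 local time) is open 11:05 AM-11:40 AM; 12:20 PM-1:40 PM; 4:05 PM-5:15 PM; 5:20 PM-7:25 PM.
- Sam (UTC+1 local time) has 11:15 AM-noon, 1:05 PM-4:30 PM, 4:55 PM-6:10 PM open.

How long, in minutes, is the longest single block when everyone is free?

Esperanza in UTC: 09:25-10:20, 10:45-12:10, 12:25-15:05, 15:30-16:00 (add 4h to convert from UTC-4).
Pita in UTC: 08:45-13:05 (add 4h to convert from UTC-4).
Callum in UTC: 06:30-09:40, 10:20-12:40, 13:30-14:25, 15:40-16:55 (add 4h to convert from UTC-4).
Jun in UTC: 06:05-06:40, 07:20-08:40, 11:05-12:15, 12:20-14:25 (subtract 5h to convert from UTC+5).
Sam in UTC: 10:15-11:00, 12:05-15:30, 15:55-17:10 (subtract 1h to convert from UTC+1).
Esperanza ∩ Pita: 09:25-10:20, 10:45-12:10, 12:25-13:05.
Esperanza ∩ Pita ∩ Callum: 09:25-09:40, 10:45-12:10, 12:25-12:40.
Esperanza ∩ Pita ∩ Callum ∩ Jun: 11:05-12:10, 12:25-12:40.
Esperanza ∩ Pita ∩ Callum ∩ Jun ∩ Sam: 12:05-12:10, 12:25-12:40.
The longest is 12:25-12:40 at 15 minutes.

15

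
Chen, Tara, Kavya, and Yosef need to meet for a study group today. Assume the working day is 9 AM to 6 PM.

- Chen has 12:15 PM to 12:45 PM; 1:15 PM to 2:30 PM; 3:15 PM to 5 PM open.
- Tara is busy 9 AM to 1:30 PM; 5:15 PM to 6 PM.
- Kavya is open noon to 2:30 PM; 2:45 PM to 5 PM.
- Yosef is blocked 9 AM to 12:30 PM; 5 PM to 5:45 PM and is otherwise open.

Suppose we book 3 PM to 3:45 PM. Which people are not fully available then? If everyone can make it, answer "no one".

Chen free: 12:15-12:45, 13:15-14:30, 15:15-17:00.
Tara free: 13:30-17:15 (invert busy blocks within the working day).
Kavya free: 12:00-14:30, 14:45-17:00.
Yosef free: 12:30-17:00, 17:45-18:00 (invert busy blocks within the working day).
Chen: not fully free for 15:00-15:45. Tara: free for 15:00-15:45. Kavya: free for 15:00-15:45. Yosef: free for 15:00-15:45.

Chen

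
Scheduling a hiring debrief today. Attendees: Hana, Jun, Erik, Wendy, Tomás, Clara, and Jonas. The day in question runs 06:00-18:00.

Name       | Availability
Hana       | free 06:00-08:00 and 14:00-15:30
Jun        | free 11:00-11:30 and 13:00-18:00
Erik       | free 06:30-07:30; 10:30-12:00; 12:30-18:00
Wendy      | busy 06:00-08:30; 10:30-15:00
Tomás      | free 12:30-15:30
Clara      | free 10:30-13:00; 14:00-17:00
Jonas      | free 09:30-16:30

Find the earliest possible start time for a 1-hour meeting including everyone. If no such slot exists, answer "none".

Hana free: 06:00-08:00, 14:00-15:30.
Jun free: 11:00-11:30, 13:00-18:00.
Erik free: 06:30-07:30, 10:30-12:00, 12:30-18:00.
Wendy free: 08:30-10:30, 15:00-18:00 (invert busy blocks within the working day).
Tomás free: 12:30-15:30.
Clara free: 10:30-13:00, 14:00-17:00.
Jonas free: 09:30-16:30.
Hana ∩ Jun: 14:00-15:30.
Hana ∩ Jun ∩ Erik: 14:00-15:30.
Hana ∩ Jun ∩ Erik ∩ Wendy: 15:00-15:30.
Hana ∩ Jun ∩ Erik ∩ Wendy ∩ Tomás: 15:00-15:30.
Hana ∩ Jun ∩ Erik ∩ Wendy ∩ Tomás ∩ Clara: 15:00-15:30.
Hana ∩ Jun ∩ Erik ∩ Wendy ∩ Tomás ∩ Clara ∩ Jonas: 15:00-15:30.
No common window is at least 60 minutes long.

none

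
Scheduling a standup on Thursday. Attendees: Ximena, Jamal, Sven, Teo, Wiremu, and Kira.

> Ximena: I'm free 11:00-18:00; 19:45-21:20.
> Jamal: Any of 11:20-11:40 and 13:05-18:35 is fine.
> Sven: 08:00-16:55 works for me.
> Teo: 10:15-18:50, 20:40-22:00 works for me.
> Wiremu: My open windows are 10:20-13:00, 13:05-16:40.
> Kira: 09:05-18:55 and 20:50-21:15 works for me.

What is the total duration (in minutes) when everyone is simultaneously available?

235

Ximena ∩ Jamal: 11:20-11:40, 13:05-18:00.
Ximena ∩ Jamal ∩ Sven: 11:20-11:40, 13:05-16:55.
Ximena ∩ Jamal ∩ Sven ∩ Teo: 11:20-11:40, 13:05-16:55.
Ximena ∩ Jamal ∩ Sven ∩ Teo ∩ Wiremu: 11:20-11:40, 13:05-16:40.
Ximena ∩ Jamal ∩ Sven ∩ Teo ∩ Wiremu ∩ Kira: 11:20-11:40, 13:05-16:40.
Those are the intersection windows.
Summing the common windows: 20 + 215 = 235 minutes.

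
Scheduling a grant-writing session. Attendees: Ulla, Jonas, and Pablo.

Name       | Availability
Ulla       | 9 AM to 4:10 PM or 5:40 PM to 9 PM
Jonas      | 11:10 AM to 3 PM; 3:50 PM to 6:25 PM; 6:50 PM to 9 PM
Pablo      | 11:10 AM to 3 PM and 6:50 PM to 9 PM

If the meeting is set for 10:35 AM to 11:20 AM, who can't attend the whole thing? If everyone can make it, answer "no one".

Jonas, Pablo

Ulla: free for 10:35-11:20. Jonas: not fully free for 10:35-11:20. Pablo: not fully free for 10:35-11:20.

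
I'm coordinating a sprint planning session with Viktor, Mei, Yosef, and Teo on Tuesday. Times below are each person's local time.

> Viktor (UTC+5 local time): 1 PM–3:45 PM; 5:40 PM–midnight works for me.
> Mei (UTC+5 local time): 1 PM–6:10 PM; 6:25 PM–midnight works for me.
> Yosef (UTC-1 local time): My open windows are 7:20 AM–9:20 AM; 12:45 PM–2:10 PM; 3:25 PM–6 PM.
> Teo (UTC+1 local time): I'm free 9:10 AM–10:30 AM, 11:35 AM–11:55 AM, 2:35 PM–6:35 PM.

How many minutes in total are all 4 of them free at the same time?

Viktor in UTC: 08:00-10:45, 12:40-19:00 (subtract 5h to convert from UTC+5).
Mei in UTC: 08:00-13:10, 13:25-19:00 (subtract 5h to convert from UTC+5).
Yosef in UTC: 08:20-10:20, 13:45-15:10, 16:25-19:00 (add 1h to convert from UTC-1).
Teo in UTC: 08:10-09:30, 10:35-10:55, 13:35-17:35 (subtract 1h to convert from UTC+1).
Viktor ∩ Mei: 08:00-10:45, 12:40-13:10, 13:25-19:00.
Viktor ∩ Mei ∩ Yosef: 08:20-10:20, 13:45-15:10, 16:25-19:00.
Viktor ∩ Mei ∩ Yosef ∩ Teo: 08:20-09:30, 13:45-15:10, 16:25-17:35.
So the common availability across everyone is 08:20-09:30, 13:45-15:10, 16:25-17:35.
Summing the common windows: 70 + 85 + 70 = 225 minutes.

225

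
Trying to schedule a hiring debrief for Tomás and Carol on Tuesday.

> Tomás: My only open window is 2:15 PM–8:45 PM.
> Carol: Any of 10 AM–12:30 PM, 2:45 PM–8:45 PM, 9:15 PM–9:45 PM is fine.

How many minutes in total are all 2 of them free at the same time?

Tomás ∩ Carol: 14:45-20:45.
That's a single block of 360 minutes.

360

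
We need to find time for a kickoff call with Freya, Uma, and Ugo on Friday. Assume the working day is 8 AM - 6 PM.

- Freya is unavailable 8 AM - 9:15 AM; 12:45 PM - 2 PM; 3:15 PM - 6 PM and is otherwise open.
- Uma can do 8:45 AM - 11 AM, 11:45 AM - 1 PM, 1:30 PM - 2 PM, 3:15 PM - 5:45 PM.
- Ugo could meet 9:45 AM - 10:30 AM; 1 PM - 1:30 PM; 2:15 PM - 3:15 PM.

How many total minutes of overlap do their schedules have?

45

Freya free: 09:15-12:45, 14:00-15:15 (invert busy blocks within the working day).
Uma free: 08:45-11:00, 11:45-13:00, 13:30-14:00, 15:15-17:45.
Ugo free: 09:45-10:30, 13:00-13:30, 14:15-15:15.
Freya ∩ Uma: 09:15-11:00, 11:45-12:45.
Freya ∩ Uma ∩ Ugo: 09:45-10:30.
So the common availability across everyone is 09:45-10:30.
That's a single block of 45 minutes.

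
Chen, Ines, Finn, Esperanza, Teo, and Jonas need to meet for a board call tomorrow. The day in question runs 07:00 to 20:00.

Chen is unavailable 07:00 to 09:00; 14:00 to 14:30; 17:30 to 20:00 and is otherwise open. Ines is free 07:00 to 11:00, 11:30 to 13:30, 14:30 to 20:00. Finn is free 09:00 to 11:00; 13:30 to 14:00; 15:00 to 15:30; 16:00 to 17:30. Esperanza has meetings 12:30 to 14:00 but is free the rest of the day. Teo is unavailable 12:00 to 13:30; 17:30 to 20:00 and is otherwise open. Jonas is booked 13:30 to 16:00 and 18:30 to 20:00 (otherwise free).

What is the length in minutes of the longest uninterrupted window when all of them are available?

Chen free: 09:00-14:00, 14:30-17:30 (invert busy blocks within the working day).
Ines free: 07:00-11:00, 11:30-13:30, 14:30-20:00.
Finn free: 09:00-11:00, 13:30-14:00, 15:00-15:30, 16:00-17:30.
Esperanza free: 07:00-12:30, 14:00-20:00 (invert busy blocks within the working day).
Teo free: 07:00-12:00, 13:30-17:30 (invert busy blocks within the working day).
Jonas free: 07:00-13:30, 16:00-18:30 (invert busy blocks within the working day).
Chen ∩ Ines: 09:00-11:00, 11:30-13:30, 14:30-17:30.
Chen ∩ Ines ∩ Finn: 09:00-11:00, 15:00-15:30, 16:00-17:30.
Chen ∩ Ines ∩ Finn ∩ Esperanza: 09:00-11:00, 15:00-15:30, 16:00-17:30.
Chen ∩ Ines ∩ Finn ∩ Esperanza ∩ Teo: 09:00-11:00, 15:00-15:30, 16:00-17:30.
Chen ∩ Ines ∩ Finn ∩ Esperanza ∩ Teo ∩ Jonas: 09:00-11:00, 16:00-17:30.
Those are the intersection windows.
The longest is 09:00-11:00 at 120 minutes.

120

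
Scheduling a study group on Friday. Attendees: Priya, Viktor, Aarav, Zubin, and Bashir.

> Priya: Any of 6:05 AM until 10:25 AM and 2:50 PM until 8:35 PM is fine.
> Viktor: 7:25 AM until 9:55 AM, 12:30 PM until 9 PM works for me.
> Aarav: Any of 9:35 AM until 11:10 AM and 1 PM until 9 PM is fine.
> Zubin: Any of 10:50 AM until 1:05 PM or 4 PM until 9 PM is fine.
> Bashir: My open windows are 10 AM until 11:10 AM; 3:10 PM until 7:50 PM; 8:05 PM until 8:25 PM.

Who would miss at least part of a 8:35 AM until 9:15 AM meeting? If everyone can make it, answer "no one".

Aarav, Bashir, Zubin

Priya: free for 08:35-09:15. Viktor: free for 08:35-09:15. Aarav: not fully free for 08:35-09:15. Zubin: not fully free for 08:35-09:15. Bashir: not fully free for 08:35-09:15.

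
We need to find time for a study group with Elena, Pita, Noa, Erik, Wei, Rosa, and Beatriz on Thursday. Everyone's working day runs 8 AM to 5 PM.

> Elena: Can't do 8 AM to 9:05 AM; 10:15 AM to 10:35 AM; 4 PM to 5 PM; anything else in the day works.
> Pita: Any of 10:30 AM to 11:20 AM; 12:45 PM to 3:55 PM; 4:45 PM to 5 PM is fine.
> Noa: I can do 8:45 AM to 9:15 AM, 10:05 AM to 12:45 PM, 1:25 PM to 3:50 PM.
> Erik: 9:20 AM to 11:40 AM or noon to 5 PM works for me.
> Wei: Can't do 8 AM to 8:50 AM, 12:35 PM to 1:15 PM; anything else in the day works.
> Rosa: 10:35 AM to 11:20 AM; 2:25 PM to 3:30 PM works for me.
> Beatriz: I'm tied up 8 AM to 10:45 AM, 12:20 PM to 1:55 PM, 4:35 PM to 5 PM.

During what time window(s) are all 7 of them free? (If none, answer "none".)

Elena free: 09:05-10:15, 10:35-16:00 (invert busy blocks within the working day).
Pita free: 10:30-11:20, 12:45-15:55, 16:45-17:00.
Noa free: 08:45-09:15, 10:05-12:45, 13:25-15:50.
Erik free: 09:20-11:40, 12:00-17:00.
Wei free: 08:50-12:35, 13:15-17:00 (invert busy blocks within the working day).
Rosa free: 10:35-11:20, 14:25-15:30.
Beatriz free: 10:45-12:20, 13:55-16:35 (invert busy blocks within the working day).
Elena ∩ Pita: 10:35-11:20, 12:45-15:55.
Elena ∩ Pita ∩ Noa: 10:35-11:20, 13:25-15:50.
Elena ∩ Pita ∩ Noa ∩ Erik: 10:35-11:20, 13:25-15:50.
Elena ∩ Pita ∩ Noa ∩ Erik ∩ Wei: 10:35-11:20, 13:25-15:50.
Elena ∩ Pita ∩ Noa ∩ Erik ∩ Wei ∩ Rosa: 10:35-11:20, 14:25-15:30.
Elena ∩ Pita ∩ Noa ∩ Erik ∩ Wei ∩ Rosa ∩ Beatriz: 10:45-11:20, 14:25-15:30.
So the common availability across everyone is 10:45-11:20, 14:25-15:30.

10:45-11:20, 14:25-15:30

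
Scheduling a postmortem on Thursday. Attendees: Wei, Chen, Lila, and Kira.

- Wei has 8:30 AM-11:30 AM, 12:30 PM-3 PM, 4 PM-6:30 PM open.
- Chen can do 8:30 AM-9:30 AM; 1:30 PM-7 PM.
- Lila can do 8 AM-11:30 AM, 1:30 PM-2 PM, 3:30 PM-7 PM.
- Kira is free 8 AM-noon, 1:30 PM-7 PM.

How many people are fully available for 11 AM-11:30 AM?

3

Wei, Lila, and Kira can make the full 11:00-11:30 slot — that's 3.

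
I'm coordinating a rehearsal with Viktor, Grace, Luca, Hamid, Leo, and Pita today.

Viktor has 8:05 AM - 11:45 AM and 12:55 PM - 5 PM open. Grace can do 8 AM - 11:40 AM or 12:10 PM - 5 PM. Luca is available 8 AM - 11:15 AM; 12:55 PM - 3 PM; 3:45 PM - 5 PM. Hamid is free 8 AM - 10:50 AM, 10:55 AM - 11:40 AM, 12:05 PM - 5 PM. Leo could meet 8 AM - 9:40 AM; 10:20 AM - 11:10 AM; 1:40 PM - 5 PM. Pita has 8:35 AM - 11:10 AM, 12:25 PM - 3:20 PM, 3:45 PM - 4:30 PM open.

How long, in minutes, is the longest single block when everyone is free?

80

Viktor ∩ Grace: 08:05-11:40, 12:55-17:00.
Viktor ∩ Grace ∩ Luca: 08:05-11:15, 12:55-15:00, 15:45-17:00.
Viktor ∩ Grace ∩ Luca ∩ Hamid: 08:05-10:50, 10:55-11:15, 12:55-15:00, 15:45-17:00.
Viktor ∩ Grace ∩ Luca ∩ Hamid ∩ Leo: 08:05-09:40, 10:20-10:50, 10:55-11:10, 13:40-15:00, 15:45-17:00.
Viktor ∩ Grace ∩ Luca ∩ Hamid ∩ Leo ∩ Pita: 08:35-09:40, 10:20-10:50, 10:55-11:10, 13:40-15:00, 15:45-16:30.
Those are the intersection windows.
The longest is 13:40-15:00 at 80 minutes.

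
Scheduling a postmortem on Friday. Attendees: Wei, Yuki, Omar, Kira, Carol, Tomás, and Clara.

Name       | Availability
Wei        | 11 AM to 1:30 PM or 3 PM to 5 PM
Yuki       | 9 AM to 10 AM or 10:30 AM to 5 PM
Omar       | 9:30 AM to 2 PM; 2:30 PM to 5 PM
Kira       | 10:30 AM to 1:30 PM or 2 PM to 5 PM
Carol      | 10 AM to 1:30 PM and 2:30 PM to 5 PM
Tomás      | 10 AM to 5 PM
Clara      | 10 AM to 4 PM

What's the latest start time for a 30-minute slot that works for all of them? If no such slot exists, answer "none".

Wei ∩ Yuki: 11:00-13:30, 15:00-17:00.
Wei ∩ Yuki ∩ Omar: 11:00-13:30, 15:00-17:00.
Wei ∩ Yuki ∩ Omar ∩ Kira: 11:00-13:30, 15:00-17:00.
Wei ∩ Yuki ∩ Omar ∩ Kira ∩ Carol: 11:00-13:30, 15:00-17:00.
Wei ∩ Yuki ∩ Omar ∩ Kira ∩ Carol ∩ Tomás: 11:00-13:30, 15:00-17:00.
Wei ∩ Yuki ∩ Omar ∩ Kira ∩ Carol ∩ Tomás ∩ Clara: 11:00-13:30, 15:00-16:00.
Those are the intersection windows.
The last common window of at least 30 minutes is 15:00-16:00; a 30-minute meeting can start as late as 15:30 and still end by 16:00.

15:30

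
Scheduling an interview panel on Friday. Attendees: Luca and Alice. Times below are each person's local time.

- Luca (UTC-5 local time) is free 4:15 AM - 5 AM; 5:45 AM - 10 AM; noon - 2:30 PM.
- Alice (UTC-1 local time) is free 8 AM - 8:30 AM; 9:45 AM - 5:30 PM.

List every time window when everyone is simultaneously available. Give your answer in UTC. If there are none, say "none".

Luca in UTC: 09:15-10:00, 10:45-15:00, 17:00-19:30 (add 5h to convert from UTC-5).
Alice in UTC: 09:00-09:30, 10:45-18:30 (add 1h to convert from UTC-1).
Luca ∩ Alice: 09:15-09:30, 10:45-15:00, 17:00-18:30.

09:15-09:30, 10:45-15:00, 17:00-18:30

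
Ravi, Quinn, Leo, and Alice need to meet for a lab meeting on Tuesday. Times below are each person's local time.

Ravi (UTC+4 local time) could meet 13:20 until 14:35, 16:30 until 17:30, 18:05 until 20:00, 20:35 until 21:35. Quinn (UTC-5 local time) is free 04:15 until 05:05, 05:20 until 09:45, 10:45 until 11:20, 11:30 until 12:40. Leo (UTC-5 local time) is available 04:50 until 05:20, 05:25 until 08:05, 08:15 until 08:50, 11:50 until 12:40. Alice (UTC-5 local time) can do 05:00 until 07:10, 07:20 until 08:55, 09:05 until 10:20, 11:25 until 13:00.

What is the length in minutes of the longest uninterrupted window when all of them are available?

Ravi in UTC: 09:20-10:35, 12:30-13:30, 14:05-16:00, 16:35-17:35 (subtract 4h to convert from UTC+4).
Quinn in UTC: 09:15-10:05, 10:20-14:45, 15:45-16:20, 16:30-17:40 (add 5h to convert from UTC-5).
Leo in UTC: 09:50-10:20, 10:25-13:05, 13:15-13:50, 16:50-17:40 (add 5h to convert from UTC-5).
Alice in UTC: 10:00-12:10, 12:20-13:55, 14:05-15:20, 16:25-18:00 (add 5h to convert from UTC-5).
Ravi ∩ Quinn: 09:20-10:05, 10:20-10:35, 12:30-13:30, 14:05-14:45, 15:45-16:00, 16:35-17:35.
Ravi ∩ Quinn ∩ Leo: 09:50-10:05, 10:25-10:35, 12:30-13:05, 13:15-13:30, 16:50-17:35.
Ravi ∩ Quinn ∩ Leo ∩ Alice: 10:00-10:05, 10:25-10:35, 12:30-13:05, 13:15-13:30, 16:50-17:35.
The longest is 16:50-17:35 at 45 minutes.

45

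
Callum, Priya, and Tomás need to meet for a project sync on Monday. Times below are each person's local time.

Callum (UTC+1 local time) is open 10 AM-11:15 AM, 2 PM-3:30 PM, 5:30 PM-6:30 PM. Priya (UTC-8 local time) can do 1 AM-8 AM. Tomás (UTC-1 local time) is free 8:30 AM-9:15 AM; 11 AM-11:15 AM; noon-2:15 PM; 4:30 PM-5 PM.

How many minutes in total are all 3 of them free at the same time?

Callum in UTC: 09:00-10:15, 13:00-14:30, 16:30-17:30 (subtract 1h to convert from UTC+1).
Priya in UTC: 09:00-16:00 (add 8h to convert from UTC-8).
Tomás in UTC: 09:30-10:15, 12:00-12:15, 13:00-15:15, 17:30-18:00 (add 1h to convert from UTC-1).
Callum ∩ Priya: 09:00-10:15, 13:00-14:30.
Callum ∩ Priya ∩ Tomás: 09:30-10:15, 13:00-14:30.
Those are the intersection windows.
Summing the common windows: 45 + 90 = 135 minutes.

135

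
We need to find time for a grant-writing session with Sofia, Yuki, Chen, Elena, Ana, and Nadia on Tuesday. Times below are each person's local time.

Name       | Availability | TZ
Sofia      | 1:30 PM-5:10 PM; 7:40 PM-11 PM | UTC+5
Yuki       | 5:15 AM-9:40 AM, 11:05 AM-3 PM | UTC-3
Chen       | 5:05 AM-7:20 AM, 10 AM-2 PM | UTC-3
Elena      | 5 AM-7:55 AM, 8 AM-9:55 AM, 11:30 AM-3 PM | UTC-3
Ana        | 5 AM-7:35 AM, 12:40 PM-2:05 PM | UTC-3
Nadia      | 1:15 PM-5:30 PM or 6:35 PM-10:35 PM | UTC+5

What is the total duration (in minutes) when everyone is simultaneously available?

190

Sofia in UTC: 08:30-12:10, 14:40-18:00 (subtract 5h to convert from UTC+5).
Yuki in UTC: 08:15-12:40, 14:05-18:00 (add 3h to convert from UTC-3).
Chen in UTC: 08:05-10:20, 13:00-17:00 (add 3h to convert from UTC-3).
Elena in UTC: 08:00-10:55, 11:00-12:55, 14:30-18:00 (add 3h to convert from UTC-3).
Ana in UTC: 08:00-10:35, 15:40-17:05 (add 3h to convert from UTC-3).
Nadia in UTC: 08:15-12:30, 13:35-17:35 (subtract 5h to convert from UTC+5).
Sofia ∩ Yuki: 08:30-12:10, 14:40-18:00.
Sofia ∩ Yuki ∩ Chen: 08:30-10:20, 14:40-17:00.
Sofia ∩ Yuki ∩ Chen ∩ Elena: 08:30-10:20, 14:40-17:00.
Sofia ∩ Yuki ∩ Chen ∩ Elena ∩ Ana: 08:30-10:20, 15:40-17:00.
Sofia ∩ Yuki ∩ Chen ∩ Elena ∩ Ana ∩ Nadia: 08:30-10:20, 15:40-17:00.
So the common availability across everyone is 08:30-10:20, 15:40-17:00.
Summing the common windows: 110 + 80 = 190 minutes.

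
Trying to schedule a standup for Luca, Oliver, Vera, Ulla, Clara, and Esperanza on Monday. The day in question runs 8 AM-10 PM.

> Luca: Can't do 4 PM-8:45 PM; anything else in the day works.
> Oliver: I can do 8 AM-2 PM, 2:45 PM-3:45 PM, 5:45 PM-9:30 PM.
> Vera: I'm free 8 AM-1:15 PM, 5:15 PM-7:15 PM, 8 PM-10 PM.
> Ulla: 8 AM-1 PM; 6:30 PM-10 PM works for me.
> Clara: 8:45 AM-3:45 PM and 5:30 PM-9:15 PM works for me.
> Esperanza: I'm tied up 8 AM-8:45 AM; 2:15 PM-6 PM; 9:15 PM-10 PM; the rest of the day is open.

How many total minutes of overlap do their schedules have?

285

Luca free: 08:00-16:00, 20:45-22:00 (invert busy blocks within the working day).
Oliver free: 08:00-14:00, 14:45-15:45, 17:45-21:30.
Vera free: 08:00-13:15, 17:15-19:15, 20:00-22:00.
Ulla free: 08:00-13:00, 18:30-22:00.
Clara free: 08:45-15:45, 17:30-21:15.
Esperanza free: 08:45-14:15, 18:00-21:15 (invert busy blocks within the working day).
Luca ∩ Oliver: 08:00-14:00, 14:45-15:45, 20:45-21:30.
Luca ∩ Oliver ∩ Vera: 08:00-13:15, 20:45-21:30.
Luca ∩ Oliver ∩ Vera ∩ Ulla: 08:00-13:00, 20:45-21:30.
Luca ∩ Oliver ∩ Vera ∩ Ulla ∩ Clara: 08:45-13:00, 20:45-21:15.
Luca ∩ Oliver ∩ Vera ∩ Ulla ∩ Clara ∩ Esperanza: 08:45-13:00, 20:45-21:15.
Those are the intersection windows.
Summing the common windows: 255 + 30 = 285 minutes.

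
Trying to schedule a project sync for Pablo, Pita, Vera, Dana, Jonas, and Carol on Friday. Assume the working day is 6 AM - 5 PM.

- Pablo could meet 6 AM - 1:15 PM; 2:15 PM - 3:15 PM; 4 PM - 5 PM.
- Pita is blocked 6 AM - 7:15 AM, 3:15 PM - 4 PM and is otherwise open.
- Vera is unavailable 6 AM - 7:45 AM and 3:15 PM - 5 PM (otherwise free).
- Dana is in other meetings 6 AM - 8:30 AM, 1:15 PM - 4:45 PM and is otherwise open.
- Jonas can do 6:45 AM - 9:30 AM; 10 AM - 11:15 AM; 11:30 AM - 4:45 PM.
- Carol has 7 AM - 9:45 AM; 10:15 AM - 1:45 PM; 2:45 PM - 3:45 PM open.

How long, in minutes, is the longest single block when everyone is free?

105

Pablo free: 06:00-13:15, 14:15-15:15, 16:00-17:00.
Pita free: 07:15-15:15, 16:00-17:00 (invert busy blocks within the working day).
Vera free: 07:45-15:15 (invert busy blocks within the working day).
Dana free: 08:30-13:15, 16:45-17:00 (invert busy blocks within the working day).
Jonas free: 06:45-09:30, 10:00-11:15, 11:30-16:45.
Carol free: 07:00-09:45, 10:15-13:45, 14:45-15:45.
Pablo ∩ Pita: 07:15-13:15, 14:15-15:15, 16:00-17:00.
Pablo ∩ Pita ∩ Vera: 07:45-13:15, 14:15-15:15.
Pablo ∩ Pita ∩ Vera ∩ Dana: 08:30-13:15.
Pablo ∩ Pita ∩ Vera ∩ Dana ∩ Jonas: 08:30-09:30, 10:00-11:15, 11:30-13:15.
Pablo ∩ Pita ∩ Vera ∩ Dana ∩ Jonas ∩ Carol: 08:30-09:30, 10:15-11:15, 11:30-13:15.
The longest is 11:30-13:15 at 105 minutes.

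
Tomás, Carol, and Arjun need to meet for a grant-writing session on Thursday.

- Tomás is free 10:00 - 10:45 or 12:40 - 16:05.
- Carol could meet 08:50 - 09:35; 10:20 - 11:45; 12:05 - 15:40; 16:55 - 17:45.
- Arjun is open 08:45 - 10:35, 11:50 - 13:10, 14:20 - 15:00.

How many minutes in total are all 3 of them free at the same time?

85

Tomás ∩ Carol: 10:20-10:45, 12:40-15:40.
Tomás ∩ Carol ∩ Arjun: 10:20-10:35, 12:40-13:10, 14:20-15:00.
Summing the common windows: 15 + 30 + 40 = 85 minutes.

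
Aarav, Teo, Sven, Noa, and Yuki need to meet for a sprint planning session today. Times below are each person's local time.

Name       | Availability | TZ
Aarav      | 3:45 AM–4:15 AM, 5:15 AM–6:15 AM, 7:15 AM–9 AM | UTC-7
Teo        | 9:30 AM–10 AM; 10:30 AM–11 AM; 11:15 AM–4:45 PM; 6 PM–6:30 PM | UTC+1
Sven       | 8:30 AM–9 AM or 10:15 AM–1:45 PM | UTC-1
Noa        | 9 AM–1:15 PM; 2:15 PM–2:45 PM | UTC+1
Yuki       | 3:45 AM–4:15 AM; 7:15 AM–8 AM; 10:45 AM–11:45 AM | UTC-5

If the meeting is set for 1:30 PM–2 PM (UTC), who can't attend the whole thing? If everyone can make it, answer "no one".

Aarav in UTC: 10:45-11:15, 12:15-13:15, 14:15-16:00 (add 7h to convert from UTC-7).
Teo in UTC: 08:30-09:00, 09:30-10:00, 10:15-15:45, 17:00-17:30 (subtract 1h to convert from UTC+1).
Sven in UTC: 09:30-10:00, 11:15-14:45 (add 1h to convert from UTC-1).
Noa in UTC: 08:00-12:15, 13:15-13:45 (subtract 1h to convert from UTC+1).
Yuki in UTC: 08:45-09:15, 12:15-13:00, 15:45-16:45 (add 5h to convert from UTC-5).
Aarav: not fully free for 13:30-14:00. Teo: free for 13:30-14:00. Sven: free for 13:30-14:00. Noa: not fully free for 13:30-14:00. Yuki: not fully free for 13:30-14:00.

Aarav, Noa, Yuki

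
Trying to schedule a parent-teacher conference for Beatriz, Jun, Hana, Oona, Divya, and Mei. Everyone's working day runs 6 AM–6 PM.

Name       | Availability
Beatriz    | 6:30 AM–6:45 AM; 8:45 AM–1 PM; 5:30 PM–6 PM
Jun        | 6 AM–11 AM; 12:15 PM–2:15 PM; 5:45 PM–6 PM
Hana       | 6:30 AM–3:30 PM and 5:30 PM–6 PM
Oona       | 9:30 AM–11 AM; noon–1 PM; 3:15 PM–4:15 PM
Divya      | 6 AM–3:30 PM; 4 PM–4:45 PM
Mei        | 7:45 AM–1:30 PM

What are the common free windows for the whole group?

Beatriz ∩ Jun: 06:30-06:45, 08:45-11:00, 12:15-13:00, 17:45-18:00.
Beatriz ∩ Jun ∩ Hana: 06:30-06:45, 08:45-11:00, 12:15-13:00, 17:45-18:00.
Beatriz ∩ Jun ∩ Hana ∩ Oona: 09:30-11:00, 12:15-13:00.
Beatriz ∩ Jun ∩ Hana ∩ Oona ∩ Divya: 09:30-11:00, 12:15-13:00.
Beatriz ∩ Jun ∩ Hana ∩ Oona ∩ Divya ∩ Mei: 09:30-11:00, 12:15-13:00.

09:30-11:00, 12:15-13:00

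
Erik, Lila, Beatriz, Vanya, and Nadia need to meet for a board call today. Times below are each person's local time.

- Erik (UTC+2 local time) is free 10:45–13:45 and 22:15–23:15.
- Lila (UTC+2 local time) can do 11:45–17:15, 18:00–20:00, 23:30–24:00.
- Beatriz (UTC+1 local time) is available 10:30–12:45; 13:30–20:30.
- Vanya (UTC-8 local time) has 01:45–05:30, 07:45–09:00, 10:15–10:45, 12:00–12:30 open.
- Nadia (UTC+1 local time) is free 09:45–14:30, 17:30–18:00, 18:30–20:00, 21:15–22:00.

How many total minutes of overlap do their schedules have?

Erik in UTC: 08:45-11:45, 20:15-21:15 (subtract 2h to convert from UTC+2).
Lila in UTC: 09:45-15:15, 16:00-18:00, 21:30-22:00 (subtract 2h to convert from UTC+2).
Beatriz in UTC: 09:30-11:45, 12:30-19:30 (subtract 1h to convert from UTC+1).
Vanya in UTC: 09:45-13:30, 15:45-17:00, 18:15-18:45, 20:00-20:30 (add 8h to convert from UTC-8).
Nadia in UTC: 08:45-13:30, 16:30-17:00, 17:30-19:00, 20:15-21:00 (subtract 1h to convert from UTC+1).
Erik ∩ Lila: 09:45-11:45.
Erik ∩ Lila ∩ Beatriz: 09:45-11:45.
Erik ∩ Lila ∩ Beatriz ∩ Vanya: 09:45-11:45.
Erik ∩ Lila ∩ Beatriz ∩ Vanya ∩ Nadia: 09:45-11:45.
So the common availability across everyone is 09:45-11:45.
That's a single block of 120 minutes.

120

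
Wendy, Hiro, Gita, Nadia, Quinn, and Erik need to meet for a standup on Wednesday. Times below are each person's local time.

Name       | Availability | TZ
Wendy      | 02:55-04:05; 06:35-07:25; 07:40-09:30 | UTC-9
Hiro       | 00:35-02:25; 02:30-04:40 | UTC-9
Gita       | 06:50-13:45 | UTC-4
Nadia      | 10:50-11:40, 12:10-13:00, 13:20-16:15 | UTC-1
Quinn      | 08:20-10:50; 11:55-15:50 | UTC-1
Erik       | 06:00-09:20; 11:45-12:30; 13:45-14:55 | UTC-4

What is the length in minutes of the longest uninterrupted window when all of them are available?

Wendy in UTC: 11:55-13:05, 15:35-16:25, 16:40-18:30 (add 9h to convert from UTC-9).
Hiro in UTC: 09:35-11:25, 11:30-13:40 (add 9h to convert from UTC-9).
Gita in UTC: 10:50-17:45 (add 4h to convert from UTC-4).
Nadia in UTC: 11:50-12:40, 13:10-14:00, 14:20-17:15 (add 1h to convert from UTC-1).
Quinn in UTC: 09:20-11:50, 12:55-16:50 (add 1h to convert from UTC-1).
Erik in UTC: 10:00-13:20, 15:45-16:30, 17:45-18:55 (add 4h to convert from UTC-4).
Wendy ∩ Hiro: 11:55-13:05.
Wendy ∩ Hiro ∩ Gita: 11:55-13:05.
Wendy ∩ Hiro ∩ Gita ∩ Nadia: 11:55-12:40.
Wendy ∩ Hiro ∩ Gita ∩ Nadia ∩ Quinn: ∅.
Wendy ∩ Hiro ∩ Gita ∩ Nadia ∩ Quinn ∩ Erik: ∅.
There is no time when everyone is free.
No common window exists, so the longest block is 0 minutes.

0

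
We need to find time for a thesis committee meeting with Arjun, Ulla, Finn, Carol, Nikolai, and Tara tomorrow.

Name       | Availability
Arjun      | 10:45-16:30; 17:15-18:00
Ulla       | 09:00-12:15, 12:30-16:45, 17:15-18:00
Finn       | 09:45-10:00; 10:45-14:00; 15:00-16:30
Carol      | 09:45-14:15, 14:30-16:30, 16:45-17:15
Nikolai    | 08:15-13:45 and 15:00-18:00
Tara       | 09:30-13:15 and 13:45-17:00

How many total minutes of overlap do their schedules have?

Arjun ∩ Ulla: 10:45-12:15, 12:30-16:30, 17:15-18:00.
Arjun ∩ Ulla ∩ Finn: 10:45-12:15, 12:30-14:00, 15:00-16:30.
Arjun ∩ Ulla ∩ Finn ∩ Carol: 10:45-12:15, 12:30-14:00, 15:00-16:30.
Arjun ∩ Ulla ∩ Finn ∩ Carol ∩ Nikolai: 10:45-12:15, 12:30-13:45, 15:00-16:30.
Arjun ∩ Ulla ∩ Finn ∩ Carol ∩ Nikolai ∩ Tara: 10:45-12:15, 12:30-13:15, 15:00-16:30.
So the common availability across everyone is 10:45-12:15, 12:30-13:15, 15:00-16:30.
Summing the common windows: 90 + 45 + 90 = 225 minutes.

225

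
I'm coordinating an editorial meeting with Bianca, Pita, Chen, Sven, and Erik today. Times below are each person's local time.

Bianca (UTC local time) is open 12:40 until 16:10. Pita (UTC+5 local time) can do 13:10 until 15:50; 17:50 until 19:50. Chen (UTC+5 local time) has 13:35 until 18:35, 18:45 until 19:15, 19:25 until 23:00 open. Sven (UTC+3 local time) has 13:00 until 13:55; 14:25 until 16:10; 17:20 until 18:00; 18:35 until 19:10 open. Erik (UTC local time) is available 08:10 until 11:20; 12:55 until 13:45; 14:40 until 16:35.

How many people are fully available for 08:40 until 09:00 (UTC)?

Bianca in UTC: 12:40-16:10.
Pita in UTC: 08:10-10:50, 12:50-14:50 (subtract 5h to convert from UTC+5).
Chen in UTC: 08:35-13:35, 13:45-14:15, 14:25-18:00 (subtract 5h to convert from UTC+5).
Sven in UTC: 10:00-10:55, 11:25-13:10, 14:20-15:00, 15:35-16:10 (subtract 3h to convert from UTC+3).
Erik in UTC: 08:10-11:20, 12:55-13:45, 14:40-16:35.
Pita, Chen, and Erik can make the full 08:40-09:00 slot — that's 3.

3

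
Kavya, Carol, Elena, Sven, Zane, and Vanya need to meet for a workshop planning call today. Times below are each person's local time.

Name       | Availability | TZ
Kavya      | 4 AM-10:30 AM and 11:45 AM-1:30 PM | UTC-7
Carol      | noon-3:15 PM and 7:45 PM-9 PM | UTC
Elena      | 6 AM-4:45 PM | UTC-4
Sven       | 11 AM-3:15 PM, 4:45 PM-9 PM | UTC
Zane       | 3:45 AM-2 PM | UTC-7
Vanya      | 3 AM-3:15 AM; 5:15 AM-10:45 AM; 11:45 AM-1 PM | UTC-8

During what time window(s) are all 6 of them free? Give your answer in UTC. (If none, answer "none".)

Kavya in UTC: 11:00-17:30, 18:45-20:30 (add 7h to convert from UTC-7).
Carol in UTC: 12:00-15:15, 19:45-21:00.
Elena in UTC: 10:00-20:45 (add 4h to convert from UTC-4).
Sven in UTC: 11:00-15:15, 16:45-21:00.
Zane in UTC: 10:45-21:00 (add 7h to convert from UTC-7).
Vanya in UTC: 11:00-11:15, 13:15-18:45, 19:45-21:00 (add 8h to convert from UTC-8).
Kavya ∩ Carol: 12:00-15:15, 19:45-20:30.
Kavya ∩ Carol ∩ Elena: 12:00-15:15, 19:45-20:30.
Kavya ∩ Carol ∩ Elena ∩ Sven: 12:00-15:15, 19:45-20:30.
Kavya ∩ Carol ∩ Elena ∩ Sven ∩ Zane: 12:00-15:15, 19:45-20:30.
Kavya ∩ Carol ∩ Elena ∩ Sven ∩ Zane ∩ Vanya: 13:15-15:15, 19:45-20:30.

13:15-15:15, 19:45-20:30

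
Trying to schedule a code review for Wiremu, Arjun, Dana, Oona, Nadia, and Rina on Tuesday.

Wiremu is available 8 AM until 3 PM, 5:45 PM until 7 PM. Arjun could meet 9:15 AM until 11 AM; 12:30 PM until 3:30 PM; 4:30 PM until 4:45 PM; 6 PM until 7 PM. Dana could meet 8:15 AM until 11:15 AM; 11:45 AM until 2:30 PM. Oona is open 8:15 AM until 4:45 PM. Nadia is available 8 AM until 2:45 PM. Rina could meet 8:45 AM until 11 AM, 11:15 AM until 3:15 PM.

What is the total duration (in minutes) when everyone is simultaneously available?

Wiremu ∩ Arjun: 09:15-11:00, 12:30-15:00, 18:00-19:00.
Wiremu ∩ Arjun ∩ Dana: 09:15-11:00, 12:30-14:30.
Wiremu ∩ Arjun ∩ Dana ∩ Oona: 09:15-11:00, 12:30-14:30.
Wiremu ∩ Arjun ∩ Dana ∩ Oona ∩ Nadia: 09:15-11:00, 12:30-14:30.
Wiremu ∩ Arjun ∩ Dana ∩ Oona ∩ Nadia ∩ Rina: 09:15-11:00, 12:30-14:30.
Summing the common windows: 105 + 120 = 225 minutes.

225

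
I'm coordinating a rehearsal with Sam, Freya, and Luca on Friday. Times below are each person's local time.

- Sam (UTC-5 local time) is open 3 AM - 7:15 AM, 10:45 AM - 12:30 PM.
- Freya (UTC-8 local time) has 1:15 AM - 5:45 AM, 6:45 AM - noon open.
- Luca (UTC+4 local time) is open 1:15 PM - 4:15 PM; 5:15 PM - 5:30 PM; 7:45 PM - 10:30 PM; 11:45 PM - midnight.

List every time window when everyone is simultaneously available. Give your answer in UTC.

09:15-12:15, 15:45-17:30

Sam in UTC: 08:00-12:15, 15:45-17:30 (add 5h to convert from UTC-5).
Freya in UTC: 09:15-13:45, 14:45-20:00 (add 8h to convert from UTC-8).
Luca in UTC: 09:15-12:15, 13:15-13:30, 15:45-18:30, 19:45-20:00 (subtract 4h to convert from UTC+4).
Sam ∩ Freya: 09:15-12:15, 15:45-17:30.
Sam ∩ Freya ∩ Luca: 09:15-12:15, 15:45-17:30.
So the common availability across everyone is 09:15-12:15, 15:45-17:30.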